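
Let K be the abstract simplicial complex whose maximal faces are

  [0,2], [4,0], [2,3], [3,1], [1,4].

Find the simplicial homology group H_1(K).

H_1 = Z.

Fix the vertex order 0 < 1 < 2 < 3 < 4 and write every simplex with vertices in increasing order. Then dim K = 1 and the simplices of K are:

  0-simplices (5): [0], [1], [2], [3], [4]
  1-simplices (5): [0,2], [0,4], [1,3], [1,4], [2,3]

giving chain groups C_0 ≅ Z^5, C_1 ≅ Z^5.

Boundary ∂_1: C_1 → C_0 maps an edge to its endpoints' difference, ∂[p,q] = q − p. For instance
  ∂[0,2] = [2] − [0].
This gives a 5×5 integer matrix of rank 4; reducing to Smith normal form yields diagonal entries (1,1,1,1).

Now H_k = ker ∂_k / im ∂_{k+1}, so:

  H_1: rank ker ∂_1 − rank ∂_2 = (5 − 4) − 0 = 1, and there is no ∂_2, so H_1 ≅ Z.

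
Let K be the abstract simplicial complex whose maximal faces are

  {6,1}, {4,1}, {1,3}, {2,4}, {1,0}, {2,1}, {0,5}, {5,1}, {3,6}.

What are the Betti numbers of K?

Take the total order 0 < 1 < 2 < 3 < 4 < 5 < 6 on the vertex set. Then K (dimension 1) consists of the simplices:

  0-simplices (7): [0], [1], [2], [3], [4], [5], [6]
  1-simplices (9): [0,1], [0,5], [1,2], [1,3], [1,4], [1,5], [1,6], [2,4], [3,6]

Hence C_0 ≅ Z^7, C_1 ≅ Z^9.

The boundary map ∂_1: C_1 → C_0 is given by ∂[p,q] = [q] − [p]. For instance
  ∂[0,5] = [5] − [0].
The 7×9 boundary matrix has rank 6 and Smith normal form diag(1,1,1,1,1,1).

From H_k ≅ ker(∂_k) / im(∂_{k+1}) we obtain:

  H_0: rank C_0 − rank ∂_1 = 7 − 6 = 1, and the invariant factors of ∂_1 are all 1, so H_0 = Z.
  H_1: rank ker ∂_1 − rank ∂_2 = (9 − 6) − 0 = 3, and there is no ∂_2, so H_1 = Z^3.

Hence the Betti numbers are b_0 = 1, b_1 = 3.

b_0 = 1, b_1 = 3.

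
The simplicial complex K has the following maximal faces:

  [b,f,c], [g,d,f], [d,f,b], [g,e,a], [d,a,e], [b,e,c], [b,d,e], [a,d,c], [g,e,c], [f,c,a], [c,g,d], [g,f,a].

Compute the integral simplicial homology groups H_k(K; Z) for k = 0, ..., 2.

H_0 ≅ Z,  H_1 ≅ Z/2Z,  H_2 = 0.

We work with the vertex ordering a < b < c < d < e < f < g. The simplices of K, each written with vertices in increasing order, are:

  0-simplices (7): a, b, c, d, e, f, g
  1-simplices (18): ac, ad, ae, af, ag, bc, bd, be, bf, cd, ce, cf, cg, de, df, dg, eg, fg
  2-simplices (12): acd, acf, ade, aeg, afg, bce, bcf, bde, bdf, cdg, ceg, dfg

so the chain groups are C_0 ≅ Z^7, C_1 ≅ Z^18, C_2 ≅ Z^12.

Boundary ∂_1: C_1 → C_0 sends each edge [p,q] (with p < q) to q − p.
The 7×18 boundary matrix has rank 6 and Smith normal form diag(1,1,1,1,1,1).

The boundary map ∂_2: C_2 → C_1 sends each 2-simplex [p,q,r] to [q,r] − [p,r] + [p,q]. For instance
  ∂acf = cf − af + ac,
  ∂bde = de − be + bd.
The 18×12 boundary matrix has rank 12 and Smith normal form diag(1,1,1,1,1,1,1,1,1,1,1,2).

From H_k ≅ ker(∂_k) / im(∂_{k+1}) we obtain:

  H_0: rank C_0 − rank ∂_1 = 7 − 6 = 1, and the invariant factors of ∂_1 are all 1, so H_0 ≅ Z.
  H_1: rank ker ∂_1 − rank ∂_2 = (18 − 6) − 12 = 0, and ∂_2 has invariant factor 2 > 1, so H_1 ≅ Z/2Z.
  H_2: rank ker ∂_2 − rank ∂_3 = (12 − 12) − 0 = 0, and there is no ∂_3, so H_2 ≅ 0.

(K is a triangulation of the real projective plane RP^2.)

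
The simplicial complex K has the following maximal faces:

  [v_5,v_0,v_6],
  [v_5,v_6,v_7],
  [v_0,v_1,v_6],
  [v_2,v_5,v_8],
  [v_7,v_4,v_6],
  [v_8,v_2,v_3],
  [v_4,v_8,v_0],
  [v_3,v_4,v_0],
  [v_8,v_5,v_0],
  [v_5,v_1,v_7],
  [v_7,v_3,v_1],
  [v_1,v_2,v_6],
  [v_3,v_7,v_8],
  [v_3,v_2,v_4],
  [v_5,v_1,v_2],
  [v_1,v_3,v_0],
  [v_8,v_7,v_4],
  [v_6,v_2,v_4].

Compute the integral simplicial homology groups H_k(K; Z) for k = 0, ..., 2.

H_0 = Z,  H_1 = Z ⊕ Z_2,  H_2 = 0.

Fix the vertex order v_0 < v_1 < v_2 < v_3 < v_4 < v_5 < v_6 < v_7 < v_8 and write every simplex with vertices in increasing order. Then dim K = 2 and the simplices of K are:

  0-simplices (9): [v_0], [v_1], [v_2], [v_3], [v_4], [v_5], [v_6], [v_7], [v_8]
  1-simplices (27): (27 of them)
  2-simplices (18): (18 of them)

giving chain groups C_0 ≅ Z^9, C_1 ≅ Z^27, C_2 ≅ Z^18.

Boundary ∂_1: C_1 → C_0 sends each edge [p,q] (with p < q) to q − p.
The resulting 9×27 matrix has rank 8, and its Smith normal form has invariant factors (1,1,1,1,1,1,1,1).

∂_2: C_2 → C_1 acts by ∂[p,q,r] = [q,r] − [p,r] + [p,q]. For instance
  ∂[v_0,v_4,v_8] = [v_4,v_8] − [v_0,v_8] + [v_0,v_4],
  ∂[v_2,v_5,v_8] = [v_5,v_8] − [v_2,v_8] + [v_2,v_5].
The 27×18 boundary matrix has rank 18 and Smith normal form diag(1,1,1,1,1,1,1,1,1,1,1,1,1,1,1,1,1,2).

From H_k ≅ ker(∂_k) / im(∂_{k+1}) we obtain:

  H_0: rank C_0 − rank ∂_1 = 9 − 8 = 1, and the invariant factors of ∂_1 are all 1, so H_0 = Z.
  H_1: rank ker ∂_1 − rank ∂_2 = (27 − 8) − 18 = 1, and ∂_2 has invariant factor 2 > 1, so H_1 = Z ⊕ Z_2.
  H_2: rank ker ∂_2 − rank ∂_3 = (18 − 18) − 0 = 0, and there is no ∂_3, so H_2 = 0.

As a check, the Euler characteristic is 9 − 27 + 18 = 0, which agrees with 1 − 1 + 0 = 0.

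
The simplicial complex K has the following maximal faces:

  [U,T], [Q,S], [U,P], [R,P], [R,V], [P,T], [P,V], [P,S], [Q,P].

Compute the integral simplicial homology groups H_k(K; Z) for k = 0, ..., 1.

Order the vertices as P < Q < R < S < T < U < V. Listing each simplex with vertices in this order, K has dimension 1 with simplices:

  0-simplices (7): P, Q, R, S, T, U, V
  1-simplices (9): PQ, PR, PS, PT, PU, PV, QS, RV, TU

so the chain groups are C_0 ≅ Z^7, C_1 ≅ Z^9.

∂_1: C_1 → C_0 sends each edge [p,q] (with p < q) to q − p. For instance
  ∂PR = R − P.
As a 7×9 matrix over Z this has rank 6, with invariant factors (1,1,1,1,1,1).

Computing H_k = (kernel of ∂_k) / (image of ∂_{k+1}):

  H_0: rank C_0 − rank ∂_1 = 7 − 6 = 1, and the invariant factors of ∂_1 are all 1, so H_0 = Z.
  H_1: rank ker ∂_1 − rank ∂_2 = (9 − 6) − 0 = 3, and there is no ∂_2, so H_1 = Z^3.

(K is a triangulation of a wedge of 3 circles.)

H_0 = Z,  H_1 = Z^3.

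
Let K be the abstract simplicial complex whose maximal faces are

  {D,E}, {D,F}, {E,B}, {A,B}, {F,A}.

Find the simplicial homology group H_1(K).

Take the total order A < B < D < E < F on the vertex set. Then K (dimension 1) consists of the simplices:

  0-simplices (5): A, B, D, E, F
  1-simplices (5): AB, AF, BE, DE, DF

Hence C_0 ≅ Z^5, C_1 ≅ Z^5.

Boundary ∂_1: C_1 → C_0 maps an edge to its endpoints' difference, ∂[p,q] = q − p. For instance
  ∂AF = F − A.
As a 5×5 matrix over Z this has rank 4, with invariant factors (1,1,1,1).

From H_k ≅ ker(∂_k) / im(∂_{k+1}) we obtain:

  H_1: rank ker ∂_1 − rank ∂_2 = (5 − 4) − 0 = 1, and there is no ∂_2, so H_1 = Z.

H_1 = Z.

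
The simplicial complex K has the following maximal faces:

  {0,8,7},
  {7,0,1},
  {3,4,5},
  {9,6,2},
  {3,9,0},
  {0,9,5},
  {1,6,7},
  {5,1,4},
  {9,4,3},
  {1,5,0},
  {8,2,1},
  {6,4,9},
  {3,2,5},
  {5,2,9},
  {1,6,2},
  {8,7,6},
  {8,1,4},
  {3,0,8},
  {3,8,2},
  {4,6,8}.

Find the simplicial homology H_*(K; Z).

H_0 = Z,  H_1 = Z ⊕ Z/2Z,  H_2 = 0.

Take the total order 0 < 1 < 2 < 3 < 4 < 5 < 6 < 7 < 8 < 9 on the vertex set. Then K (dimension 2) consists of the simplices:

  0-simplices (10): [0], [1], [2], [3], [4], [5], [6], [7], [8], [9]
  1-simplices (30): (30 of them)
  2-simplices (20): (20 of them)

so the chain groups are C_0 ≅ Z^10, C_1 ≅ Z^30, C_2 ≅ Z^20.

The boundary map ∂_1: C_1 → C_0 sends each edge [p,q] (with p < q) to q − p. For instance
  ∂[0,3] = [3] − [0].
The 10×30 boundary matrix has rank 9 and Smith normal form diag(1,1,1,1,1,1,1,1,1).

Boundary ∂_2: C_2 → C_1 acts by ∂[p,q,r] = [q,r] − [p,r] + [p,q]. For instance
  ∂[2,5,9] = [5,9] − [2,9] + [2,5],
  ∂[0,7,8] = [7,8] − [0,8] + [0,7].
The 30×20 boundary matrix has rank 20 and Smith normal form diag(1,1,1,1,1,1,1,1,1,1,1,1,1,1,1,1,1,1,1,2).

Now H_k = ker ∂_k / im ∂_{k+1}, so:

  H_0: rank C_0 − rank ∂_1 = 10 − 9 = 1, and the invariant factors of ∂_1 are all 1, so H_0 = Z.
  H_1: rank ker ∂_1 − rank ∂_2 = (30 − 9) − 20 = 1, and ∂_2 has invariant factor 2 > 1, so H_1 = Z ⊕ Z/2Z.
  H_2: rank ker ∂_2 − rank ∂_3 = (20 − 20) − 0 = 0, and there is no ∂_3, so H_2 = 0.

(K is a triangulation of the Klein bottle.)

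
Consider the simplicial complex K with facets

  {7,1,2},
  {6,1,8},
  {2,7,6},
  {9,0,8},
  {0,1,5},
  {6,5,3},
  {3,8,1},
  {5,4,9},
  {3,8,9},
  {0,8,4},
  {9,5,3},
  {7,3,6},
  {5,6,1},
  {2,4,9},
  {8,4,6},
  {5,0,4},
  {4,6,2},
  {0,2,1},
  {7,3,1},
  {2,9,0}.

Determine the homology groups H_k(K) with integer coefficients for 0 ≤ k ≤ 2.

Take the total order 0 < 1 < 2 < 3 < 4 < 5 < 6 < 7 < 8 < 9 on the vertex set. Then K (dimension 2) consists of the simplices:

  0-simplices (10): [0], [1], [2], [3], [4], [5], [6], [7], [8], [9]
  1-simplices (30): (30 of them)
  2-simplices (20): (20 of them)

giving chain groups C_0 ≅ Z^10, C_1 ≅ Z^30, C_2 ≅ Z^20.

Boundary ∂_1: C_1 → C_0 is given by ∂[p,q] = [q] − [p].
The 10×30 boundary matrix has rank 9 and Smith normal form diag(1,1,1,1,1,1,1,1,1).

Boundary ∂_2: C_2 → C_1 sends each 2-simplex [p,q,r] to [q,r] − [p,r] + [p,q]. For instance
  ∂[2,6,7] = [6,7] − [2,7] + [2,6],
  ∂[1,6,8] = [6,8] − [1,8] + [1,6].
The 30×20 boundary matrix has rank 20 and Smith normal form diag(1,1,1,1,1,1,1,1,1,1,1,1,1,1,1,1,1,1,1,2).

From H_k ≅ ker(∂_k) / im(∂_{k+1}) we obtain:

  H_0: rank C_0 − rank ∂_1 = 10 − 9 = 1, and the invariant factors of ∂_1 are all 1, so H_0 ≅ Z.
  H_1: rank ker ∂_1 − rank ∂_2 = (30 − 9) − 20 = 1, and ∂_2 has invariant factor 2 > 1, so H_1 ≅ Z ⊕ Z/2.
  H_2: rank ker ∂_2 − rank ∂_3 = (20 − 20) − 0 = 0, and there is no ∂_3, so H_2 ≅ 0.

(K is a triangulation of the Klein bottle.)

H_0 = Z,  H_1 = Z ⊕ Z/2,  H_2 = 0.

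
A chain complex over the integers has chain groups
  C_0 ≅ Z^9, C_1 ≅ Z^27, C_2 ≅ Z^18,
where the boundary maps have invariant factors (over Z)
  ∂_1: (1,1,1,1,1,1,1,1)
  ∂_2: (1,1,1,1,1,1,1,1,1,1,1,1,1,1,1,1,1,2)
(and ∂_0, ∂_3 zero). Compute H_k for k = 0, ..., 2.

H_0 = Z,  H_1 = Z ⊕ Z/2Z,  H_2 = 0.

H_0: b_0 = 9 − 0 − 8 = 1; torsion from ∂_1 factors > 1: none. So H_0 = Z.
H_1: b_1 = 27 − 8 − 18 = 1; torsion from ∂_2 factors > 1: [2]. So H_1 = Z ⊕ Z/2Z.
H_2: b_2 = 18 − 18 − 0 = 0; torsion from ∂_3 factors > 1: none. So H_2 = 0.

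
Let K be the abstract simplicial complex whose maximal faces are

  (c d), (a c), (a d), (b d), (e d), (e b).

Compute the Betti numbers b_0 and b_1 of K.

b_0 = 1, b_1 = 2.

Fix the vertex order a < b < c < d < e and write every simplex with vertices in increasing order. Then dim K = 1 and the simplices of K are:

  0-simplices (5): a, b, c, d, e
  1-simplices (6): ac, ad, bd, be, cd, de

Hence C_0 ≅ Z^5, C_1 ≅ Z^6.

The boundary map ∂_1: C_1 → C_0 maps an edge to its endpoints' difference, ∂[p,q] = q − p.
This gives a 5×6 integer matrix of rank 4; reducing to Smith normal form yields diagonal entries (1,1,1,1).

Computing H_k = (kernel of ∂_k) / (image of ∂_{k+1}):

  H_0: rank C_0 − rank ∂_1 = 5 − 4 = 1, and the invariant factors of ∂_1 are all 1, so H_0 = Z.
  H_1: rank ker ∂_1 − rank ∂_2 = (6 − 4) − 0 = 2, and there is no ∂_2, so H_1 = Z^2.

Hence the Betti numbers are b_0 = 1, b_1 = 2.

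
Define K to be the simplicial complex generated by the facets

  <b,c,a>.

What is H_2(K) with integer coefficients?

H_2 ≅ 0.

Fix the vertex order a < b < c and write every simplex with vertices in increasing order. Then dim K = 2 and the simplices of K are:

  0-simplices (3): a, b, c
  1-simplices (3): ab, ac, bc
  2-simplices (1): abc

Hence C_0 ≅ Z^3, C_1 ≅ Z^3, C_2 ≅ Z^1.

∂_1: C_1 → C_0 is given by ∂[p,q] = [q] − [p].
This gives a 3×3 integer matrix of rank 2; reducing to Smith normal form yields diagonal entries (1,1).

Boundary ∂_2: C_2 → C_1 acts by ∂[p,q,r] = [q,r] − [p,r] + [p,q]. For instance
  ∂abc = bc − ac + ab.
As a 3×1 matrix over Z this has rank 1, with invariant factors (1).

Computing H_k = (kernel of ∂_k) / (image of ∂_{k+1}):

  H_2: rank ker ∂_2 − rank ∂_3 = (1 − 1) − 0 = 0, and there is no ∂_3, so H_2 = 0.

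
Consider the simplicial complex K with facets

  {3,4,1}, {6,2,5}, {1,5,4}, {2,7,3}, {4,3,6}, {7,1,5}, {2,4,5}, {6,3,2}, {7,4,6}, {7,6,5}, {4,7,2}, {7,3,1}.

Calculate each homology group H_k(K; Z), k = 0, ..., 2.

We work with the vertex ordering 1 < 2 < 3 < 4 < 5 < 6 < 7. The simplices of K, each written with vertices in increasing order, are:

  0-simplices (7): [1], [2], [3], [4], [5], [6], [7]
  1-simplices (18): [1,3], [1,4], [1,5], [1,7], [2,3], [2,4], [2,5], [2,6], [2,7], [3,4], [3,6], [3,7], [4,5], [4,6], [4,7], [5,6], [5,7], [6,7]
  2-simplices (12): [1,3,4], [1,3,7], [1,4,5], [1,5,7], [2,3,6], [2,3,7], [2,4,5], [2,4,7], [2,5,6], [3,4,6], [4,6,7], [5,6,7]

so the chain groups are C_0 ≅ Z^7, C_1 ≅ Z^18, C_2 ≅ Z^12.

The boundary map ∂_1: C_1 → C_0 sends each edge [p,q] (with p < q) to q − p.
This gives a 7×18 integer matrix of rank 6; reducing to Smith normal form yields diagonal entries (1,1,1,1,1,1).

Boundary ∂_2: C_2 → C_1 acts by ∂[p,q,r] = [q,r] − [p,r] + [p,q]. For instance
  ∂[4,6,7] = [6,7] − [4,7] + [4,6],
  ∂[2,4,7] = [4,7] − [2,7] + [2,4].
The 18×12 boundary matrix has rank 12 and Smith normal form diag(1,1,1,1,1,1,1,1,1,1,1,2).

Now H_k = ker ∂_k / im ∂_{k+1}, so:

  H_0: rank C_0 − rank ∂_1 = 7 − 6 = 1, and the invariant factors of ∂_1 are all 1, so H_0 ≅ Z.
  H_1: rank ker ∂_1 − rank ∂_2 = (18 − 6) − 12 = 0, and ∂_2 has invariant factor 2 > 1, so H_1 ≅ Z/2.
  H_2: rank ker ∂_2 − rank ∂_3 = (12 − 12) − 0 = 0, and there is no ∂_3, so H_2 ≅ 0.

H_0 = Z,  H_1 = Z/2,  H_2 = 0.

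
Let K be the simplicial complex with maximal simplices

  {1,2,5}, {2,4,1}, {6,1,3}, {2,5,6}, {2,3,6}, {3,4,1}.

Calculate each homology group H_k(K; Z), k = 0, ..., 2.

H_0 ≅ Z,  H_1 ≅ Z,  H_2 = 0.

We work with the vertex ordering 1 < 2 < 3 < 4 < 5 < 6. The simplices of K, each written with vertices in increasing order, are:

  0-simplices (6): [1], [2], [3], [4], [5], [6]
  1-simplices (12): [1,2], [1,3], [1,4], [1,5], [1,6], [2,3], [2,4], [2,5], [2,6], [3,4], [3,6], [5,6]
  2-simplices (6): [1,2,4], [1,2,5], [1,3,4], [1,3,6], [2,3,6], [2,5,6]

so the chain groups are C_0 ≅ Z^6, C_1 ≅ Z^12, C_2 ≅ Z^6.

∂_1: C_1 → C_0 is given by ∂[p,q] = [q] − [p]. For instance
  ∂[3,4] = [4] − [3].
As a 6×12 matrix over Z this has rank 5, with invariant factors (1,1,1,1,1).

Boundary ∂_2: C_2 → C_1 maps a triangle to the signed sum of its edges. For instance
  ∂[2,3,6] = [3,6] − [2,6] + [2,3],
  ∂[1,3,4] = [3,4] − [1,4] + [1,3].
This gives a 12×6 integer matrix of rank 6; reducing to Smith normal form yields diagonal entries (1,1,1,1,1,1).

Now H_k = ker ∂_k / im ∂_{k+1}, so:

  H_0: rank C_0 − rank ∂_1 = 6 − 5 = 1, and the invariant factors of ∂_1 are all 1, so H_0 ≅ Z.
  H_1: rank ker ∂_1 − rank ∂_2 = (12 − 5) − 6 = 1, and the invariant factors of ∂_2 are all 1, so H_1 ≅ Z.
  H_2: rank ker ∂_2 − rank ∂_3 = (6 − 6) − 0 = 0, and there is no ∂_3, so H_2 ≅ 0.

As a check, the Euler characteristic is 6 − 12 + 6 = 0, which agrees with 1 − 1 + 0 = 0.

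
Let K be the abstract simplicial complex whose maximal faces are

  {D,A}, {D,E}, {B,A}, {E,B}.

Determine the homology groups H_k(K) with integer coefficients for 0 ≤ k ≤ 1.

H_0 ≅ Z,  H_1 ≅ Z.

Order the vertices as A < B < D < E. Listing each simplex with vertices in this order, K has dimension 1 with simplices:

  0-simplices (4): A, B, D, E
  1-simplices (4): AB, AD, BE, DE

giving chain groups C_0 ≅ Z^4, C_1 ≅ Z^4.

Boundary ∂_1: C_1 → C_0 maps an edge to its endpoints' difference, ∂[p,q] = q − p.
The resulting 4×4 matrix has rank 3, and its Smith normal form has invariant factors (1,1,1).

Computing H_k = (kernel of ∂_k) / (image of ∂_{k+1}):

  H_0: rank C_0 − rank ∂_1 = 4 − 3 = 1, and the invariant factors of ∂_1 are all 1, so H_0 = Z.
  H_1: rank ker ∂_1 − rank ∂_2 = (4 − 3) − 0 = 1, and there is no ∂_2, so H_1 = Z.

As a check, the Euler characteristic is 4 − 4 = 0, which agrees with 1 − 1 = 0.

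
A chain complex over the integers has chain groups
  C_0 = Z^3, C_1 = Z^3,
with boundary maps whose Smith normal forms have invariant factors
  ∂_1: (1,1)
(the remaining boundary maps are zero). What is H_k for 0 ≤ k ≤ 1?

H_0 ≅ Z,  H_1 ≅ Z.

H_0: b_0 = 3 − 0 − 2 = 1; torsion from ∂_1 factors > 1: none. So H_0 ≅ Z.
H_1: b_1 = 3 − 2 − 0 = 1; torsion from ∂_2 factors > 1: none. So H_1 ≅ Z.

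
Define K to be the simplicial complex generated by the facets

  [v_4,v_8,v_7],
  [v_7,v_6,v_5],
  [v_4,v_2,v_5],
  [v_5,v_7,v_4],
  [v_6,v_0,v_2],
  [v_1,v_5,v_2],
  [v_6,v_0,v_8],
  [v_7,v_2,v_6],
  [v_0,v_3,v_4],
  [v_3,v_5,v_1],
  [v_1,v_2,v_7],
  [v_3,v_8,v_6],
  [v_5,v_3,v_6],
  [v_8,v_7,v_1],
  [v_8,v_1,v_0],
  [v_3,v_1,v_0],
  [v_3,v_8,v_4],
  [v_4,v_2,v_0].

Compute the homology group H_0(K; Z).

Order the vertices as v_0 < v_1 < v_2 < v_3 < v_4 < v_5 < v_6 < v_7 < v_8. Listing each simplex with vertices in this order, K has dimension 2 with simplices:

  0-simplices (9): [v_0], [v_1], [v_2], [v_3], [v_4], [v_5], [v_6], [v_7], [v_8]
  1-simplices (27): (27 of them)
  2-simplices (18): (18 of them)

so the chain groups are C_0 ≅ Z^9, C_1 ≅ Z^27, C_2 ≅ Z^18.

The boundary map ∂_1: C_1 → C_0 is given by ∂[p,q] = [q] − [p]. For instance
  ∂[v_5,v_7] = [v_7] − [v_5].
This gives a 9×27 integer matrix of rank 8; reducing to Smith normal form yields diagonal entries (1,1,1,1,1,1,1,1).

Boundary ∂_2: C_2 → C_1 sends each 2-simplex [p,q,r] to [q,r] − [p,r] + [p,q]. For instance
  ∂[v_4,v_7,v_8] = [v_7,v_8] − [v_4,v_8] + [v_4,v_7],
  ∂[v_2,v_4,v_5] = [v_4,v_5] − [v_2,v_5] + [v_2,v_4].
As a 27×18 matrix over Z this has rank 18, with invariant factors (1,1,1,1,1,1,1,1,1,1,1,1,1,1,1,1,1,2).

From H_k ≅ ker(∂_k) / im(∂_{k+1}) we obtain:

  H_0: rank C_0 − rank ∂_1 = 9 − 8 = 1, and the invariant factors of ∂_1 are all 1, so H_0 = Z.

H_0 = Z.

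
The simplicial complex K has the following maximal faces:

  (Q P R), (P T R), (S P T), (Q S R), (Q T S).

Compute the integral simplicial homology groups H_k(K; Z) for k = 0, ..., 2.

H_0 = Z,  H_1 = Z,  H_2 = 0.

We work with the vertex ordering P < Q < R < S < T. The simplices of K, each written with vertices in increasing order, are:

  0-simplices (5): P, Q, R, S, T
  1-simplices (10): PQ, PR, PS, PT, QR, QS, QT, RS, RT, ST
  2-simplices (5): PQR, PRT, PST, QRS, QST

Hence C_0 ≅ Z^5, C_1 ≅ Z^10, C_2 ≅ Z^5.

The boundary map ∂_1: C_1 → C_0 is given by ∂[p,q] = [q] − [p].
This gives a 5×10 integer matrix of rank 4; reducing to Smith normal form yields diagonal entries (1,1,1,1).

∂_2: C_2 → C_1 maps a triangle to the signed sum of its edges. For instance
  ∂PRT = RT − PT + PR,
  ∂PST = ST − PT + PS.
As a 10×5 matrix over Z this has rank 5, with invariant factors (1,1,1,1,1).

From H_k ≅ ker(∂_k) / im(∂_{k+1}) we obtain:

  H_0: rank C_0 − rank ∂_1 = 5 − 4 = 1, and the invariant factors of ∂_1 are all 1, so H_0 = Z.
  H_1: rank ker ∂_1 − rank ∂_2 = (10 − 4) − 5 = 1, and the invariant factors of ∂_2 are all 1, so H_1 = Z.
  H_2: rank ker ∂_2 − rank ∂_3 = (5 − 5) − 0 = 0, and there is no ∂_3, so H_2 = 0.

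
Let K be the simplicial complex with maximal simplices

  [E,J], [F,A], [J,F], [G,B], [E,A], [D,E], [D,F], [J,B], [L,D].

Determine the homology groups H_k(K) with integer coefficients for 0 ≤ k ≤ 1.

H_0 = Z,  H_1 = Z^2.

We work with the vertex ordering A < B < D < E < F < G < J < L. The simplices of K, each written with vertices in increasing order, are:

  0-simplices (8): A, B, D, E, F, G, J, L
  1-simplices (9): AE, AF, BG, BJ, DE, DF, DL, EJ, FJ

Hence C_0 ≅ Z^8, C_1 ≅ Z^9.

Boundary ∂_1: C_1 → C_0 is given by ∂[p,q] = [q] − [p].
The resulting 8×9 matrix has rank 7, and its Smith normal form has invariant factors (1,1,1,1,1,1,1).

Now H_k = ker ∂_k / im ∂_{k+1}, so:

  H_0: rank C_0 − rank ∂_1 = 8 − 7 = 1, and the invariant factors of ∂_1 are all 1, so H_0 = Z.
  H_1: rank ker ∂_1 − rank ∂_2 = (9 − 7) − 0 = 2, and there is no ∂_2, so H_1 = Z^2.

As a check, the Euler characteristic is 8 − 9 = -1, which agrees with 1 − 2 = -1.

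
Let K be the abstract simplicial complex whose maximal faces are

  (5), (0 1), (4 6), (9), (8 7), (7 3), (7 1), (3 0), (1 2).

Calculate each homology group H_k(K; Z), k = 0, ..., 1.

H_0 ≅ Z^4,  H_1 ≅ Z.

K has 10 vertices, 7 edges.
rank ∂_0 = 0, rank ∂_1 = 6 ⇒ b_0 = 10 − 0 − 6 = 4; all invariant factors of ∂_1 are 1 so no torsion. So H_0 = Z^4.
rank ∂_1 = 6, rank ∂_2 = 0 ⇒ b_1 = 7 − 6 − 0 = 1. So H_1 = Z.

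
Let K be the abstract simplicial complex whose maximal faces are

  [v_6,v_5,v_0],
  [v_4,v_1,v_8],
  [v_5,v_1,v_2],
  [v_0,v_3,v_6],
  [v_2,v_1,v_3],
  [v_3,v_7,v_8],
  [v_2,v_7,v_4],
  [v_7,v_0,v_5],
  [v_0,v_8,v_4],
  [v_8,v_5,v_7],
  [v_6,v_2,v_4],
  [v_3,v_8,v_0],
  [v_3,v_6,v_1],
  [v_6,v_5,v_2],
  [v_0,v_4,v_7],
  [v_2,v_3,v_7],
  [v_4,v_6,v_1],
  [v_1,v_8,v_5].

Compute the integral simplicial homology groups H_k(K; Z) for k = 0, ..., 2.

Fix the vertex order v_0 < v_1 < v_2 < v_3 < v_4 < v_5 < v_6 < v_7 < v_8 and write every simplex with vertices in increasing order. Then dim K = 2 and the simplices of K are:

  0-simplices (9): [v_0], [v_1], [v_2], [v_3], [v_4], [v_5], [v_6], [v_7], [v_8]
  1-simplices (27): (27 of them)
  2-simplices (18): (18 of them)

giving chain groups C_0 ≅ Z^9, C_1 ≅ Z^27, C_2 ≅ Z^18.

Boundary ∂_1: C_1 → C_0 is given by ∂[p,q] = [q] − [p].
This gives a 9×27 integer matrix of rank 8; reducing to Smith normal form yields diagonal entries (1,1,1,1,1,1,1,1).

The boundary map ∂_2: C_2 → C_1 acts by ∂[p,q,r] = [q,r] − [p,r] + [p,q]. For instance
  ∂[v_1,v_5,v_8] = [v_5,v_8] − [v_1,v_8] + [v_1,v_5],
  ∂[v_0,v_4,v_8] = [v_4,v_8] − [v_0,v_8] + [v_0,v_4].
This gives a 27×18 integer matrix of rank 18; reducing to Smith normal form yields diagonal entries (1,1,1,1,1,1,1,1,1,1,1,1,1,1,1,1,1,2).

From H_k ≅ ker(∂_k) / im(∂_{k+1}) we obtain:

  H_0: rank C_0 − rank ∂_1 = 9 − 8 = 1, and the invariant factors of ∂_1 are all 1, so H_0 ≅ Z.
  H_1: rank ker ∂_1 − rank ∂_2 = (27 − 8) − 18 = 1, and ∂_2 has invariant factor 2 > 1, so H_1 ≅ Z ⊕ Z/2Z.
  H_2: rank ker ∂_2 − rank ∂_3 = (18 − 18) − 0 = 0, and there is no ∂_3, so H_2 ≅ 0.

As a check, the Euler characteristic is 9 − 27 + 18 = 0, which agrees with 1 − 1 + 0 = 0.
(K is a triangulation of the Klein bottle.)

H_0 = Z,  H_1 = Z ⊕ Z/2Z,  H_2 = 0.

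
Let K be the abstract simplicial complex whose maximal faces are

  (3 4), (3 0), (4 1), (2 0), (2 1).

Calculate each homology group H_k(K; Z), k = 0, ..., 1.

H_0 ≅ Z,  H_1 ≅ Z.

Fix the vertex order 0 < 1 < 2 < 3 < 4 and write every simplex with vertices in increasing order. Then dim K = 1 and the simplices of K are:

  0-simplices (5): [0], [1], [2], [3], [4]
  1-simplices (5): [0,2], [0,3], [1,2], [1,4], [3,4]

so the chain groups are C_0 ≅ Z^5, C_1 ≅ Z^5.

Boundary ∂_1: C_1 → C_0 is given by ∂[p,q] = [q] − [p]. For instance
  ∂[1,2] = [2] − [1].
This gives a 5×5 integer matrix of rank 4; reducing to Smith normal form yields diagonal entries (1,1,1,1).

Reading off H_k = ker ∂_k / im ∂_{k+1}:

  H_0: rank C_0 − rank ∂_1 = 5 − 4 = 1, and the invariant factors of ∂_1 are all 1, so H_0 ≅ Z.
  H_1: rank ker ∂_1 − rank ∂_2 = (5 − 4) − 0 = 1, and there is no ∂_2, so H_1 ≅ Z.

As a check, the Euler characteristic is 5 − 5 = 0, which agrees with 1 − 1 = 0.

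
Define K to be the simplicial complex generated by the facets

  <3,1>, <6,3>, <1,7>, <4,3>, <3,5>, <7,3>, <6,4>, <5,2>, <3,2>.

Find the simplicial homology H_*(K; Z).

We work with the vertex ordering 1 < 2 < 3 < 4 < 5 < 6 < 7. The simplices of K, each written with vertices in increasing order, are:

  0-simplices (7): [1], [2], [3], [4], [5], [6], [7]
  1-simplices (9): [1,3], [1,7], [2,3], [2,5], [3,4], [3,5], [3,6], [3,7], [4,6]

so the chain groups are C_0 ≅ Z^7, C_1 ≅ Z^9.

Boundary ∂_1: C_1 → C_0 sends each edge [p,q] (with p < q) to q − p. For instance
  ∂[4,6] = [6] − [4].
This gives a 7×9 integer matrix of rank 6; reducing to Smith normal form yields diagonal entries (1,1,1,1,1,1).

From H_k ≅ ker(∂_k) / im(∂_{k+1}) we obtain:

  H_0: rank C_0 − rank ∂_1 = 7 − 6 = 1, and the invariant factors of ∂_1 are all 1, so H_0 ≅ Z.
  H_1: rank ker ∂_1 − rank ∂_2 = (9 − 6) − 0 = 3, and there is no ∂_2, so H_1 ≅ Z^3.

H_0 = Z,  H_1 = Z^3.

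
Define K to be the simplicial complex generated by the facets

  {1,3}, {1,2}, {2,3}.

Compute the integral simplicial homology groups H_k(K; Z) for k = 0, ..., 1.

We work with the vertex ordering 1 < 2 < 3. The simplices of K, each written with vertices in increasing order, are:

  0-simplices (3): [1], [2], [3]
  1-simplices (3): [1,2], [1,3], [2,3]

so the chain groups are C_0 ≅ Z^3, C_1 ≅ Z^3.

Boundary ∂_1: C_1 → C_0 maps an edge to its endpoints' difference, ∂[p,q] = q − p.
As a 3×3 matrix over Z this has rank 2, with invariant factors (1,1).

Reading off H_k = ker ∂_k / im ∂_{k+1}:

  H_0: rank C_0 − rank ∂_1 = 3 − 2 = 1, and the invariant factors of ∂_1 are all 1, so H_0 ≅ Z.
  H_1: rank ker ∂_1 − rank ∂_2 = (3 − 2) − 0 = 1, and there is no ∂_2, so H_1 ≅ Z.

As a check, the Euler characteristic is 3 − 3 = 0, which agrees with 1 − 1 = 0.

H_0 ≅ Z,  H_1 ≅ Z.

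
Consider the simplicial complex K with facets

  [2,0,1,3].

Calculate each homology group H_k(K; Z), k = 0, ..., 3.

H_0 = Z,  H_1 = 0,  H_2 = 0,  H_3 = 0.

Fix the vertex order 0 < 1 < 2 < 3 and write every simplex with vertices in increasing order. Then dim K = 3 and the simplices of K are:

  0-simplices (4): [0], [1], [2], [3]
  1-simplices (6): [0,1], [0,2], [0,3], [1,2], [1,3], [2,3]
  2-simplices (4): [0,1,2], [0,1,3], [0,2,3], [1,2,3]
  3-simplices (1): [0,1,2,3]

Hence C_0 ≅ Z^4, C_1 ≅ Z^6, C_2 ≅ Z^4, C_3 ≅ Z^1.

∂_1: C_1 → C_0 is given by ∂[p,q] = [q] − [p]. For instance
  ∂[0,2] = [2] − [0].
The 4×6 boundary matrix has rank 3 and Smith normal form diag(1,1,1).

Boundary ∂_2: C_2 → C_1 acts by ∂[p,q,r] = [q,r] − [p,r] + [p,q]. For instance
  ∂[0,1,2] = [1,2] − [0,2] + [0,1],
  ∂[1,2,3] = [2,3] − [1,3] + [1,2].
The resulting 6×4 matrix has rank 3, and its Smith normal form has invariant factors (1,1,1).

Boundary ∂_3: C_3 → C_2 sends each 3-simplex σ to the alternating sum Σ_i (−1)^i (σ with its i-th vertex removed). For instance
  ∂[0,1,2,3] = [1,2,3] − [0,2,3] + [0,1,3] − [0,1,2].
This gives a 4×1 integer matrix of rank 1; reducing to Smith normal form yields diagonal entries (1).

Reading off H_k = ker ∂_k / im ∂_{k+1}:

  H_0: rank C_0 − rank ∂_1 = 4 − 3 = 1, and the invariant factors of ∂_1 are all 1, so H_0 ≅ Z.
  H_1: rank ker ∂_1 − rank ∂_2 = (6 − 3) − 3 = 0, and the invariant factors of ∂_2 are all 1, so H_1 ≅ 0.
  H_2: rank ker ∂_2 − rank ∂_3 = (4 − 3) − 1 = 0, and the invariant factors of ∂_3 are all 1, so H_2 ≅ 0.
  H_3: rank ker ∂_3 − rank ∂_4 = (1 − 1) − 0 = 0, and there is no ∂_4, so H_3 ≅ 0.

As a check, the Euler characteristic is 4 − 6 + 4 − 1 = 1, which agrees with 1 − 0 + 0 − 0 = 1.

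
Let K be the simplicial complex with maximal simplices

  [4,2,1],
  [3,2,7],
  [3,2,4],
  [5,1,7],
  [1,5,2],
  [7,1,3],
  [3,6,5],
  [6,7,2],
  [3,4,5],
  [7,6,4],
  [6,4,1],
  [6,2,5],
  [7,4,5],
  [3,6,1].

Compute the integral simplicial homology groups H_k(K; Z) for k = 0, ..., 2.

H_0 = Z,  H_1 = Z^2,  H_2 = Z.

Take the total order 1 < 2 < 3 < 4 < 5 < 6 < 7 on the vertex set. Then K (dimension 2) consists of the simplices:

  0-simplices (7): [1], [2], [3], [4], [5], [6], [7]
  1-simplices (21): [1,2], [1,3], [1,4], [1,5], [1,6], [1,7], [2,3], [2,4], [2,5], [2,6], [2,7], [3,4], [3,5], [3,6], [3,7], [4,5], [4,6], [4,7], [5,6], [5,7], [6,7]
  2-simplices (14): [1,2,4], [1,2,5], [1,3,6], [1,3,7], [1,4,6], [1,5,7], [2,3,4], [2,3,7], [2,5,6], [2,6,7], [3,4,5], [3,5,6], [4,5,7], [4,6,7]

Hence C_0 ≅ Z^7, C_1 ≅ Z^21, C_2 ≅ Z^14.

Boundary ∂_1: C_1 → C_0 maps an edge to its endpoints' difference, ∂[p,q] = q − p. For instance
  ∂[2,6] = [6] − [2].
The resulting 7×21 matrix has rank 6, and its Smith normal form has invariant factors (1,1,1,1,1,1).

∂_2: C_2 → C_1 sends each 2-simplex [p,q,r] to [q,r] − [p,r] + [p,q]. For instance
  ∂[2,3,4] = [3,4] − [2,4] + [2,3],
  ∂[3,4,5] = [4,5] − [3,5] + [3,4].
The resulting 21×14 matrix has rank 13, and its Smith normal form has invariant factors (1,1,1,1,1,1,1,1,1,1,1,1,1).

Now H_k = ker ∂_k / im ∂_{k+1}, so:

  H_0: rank C_0 − rank ∂_1 = 7 − 6 = 1, and the invariant factors of ∂_1 are all 1, so H_0 ≅ Z.
  H_1: rank ker ∂_1 − rank ∂_2 = (21 − 6) − 13 = 2, and the invariant factors of ∂_2 are all 1, so H_1 ≅ Z^2.
  H_2: rank ker ∂_2 − rank ∂_3 = (14 − 13) − 0 = 1, and there is no ∂_3, so H_2 ≅ Z.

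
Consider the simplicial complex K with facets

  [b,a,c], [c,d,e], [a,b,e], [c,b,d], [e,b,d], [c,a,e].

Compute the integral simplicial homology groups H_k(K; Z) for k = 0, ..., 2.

H_0 ≅ Z,  H_1 = 0,  H_2 ≅ Z.

Fix the vertex order a < b < c < d < e and write every simplex with vertices in increasing order. Then dim K = 2 and the simplices of K are:

  0-simplices (5): a, b, c, d, e
  1-simplices (9): ab, ac, ae, bc, bd, be, cd, ce, de
  2-simplices (6): abc, abe, ace, bcd, bde, cde

so the chain groups are C_0 ≅ Z^5, C_1 ≅ Z^9, C_2 ≅ Z^6.

Boundary ∂_1: C_1 → C_0 sends each edge [p,q] (with p < q) to q − p.
As a 5×9 matrix over Z this has rank 4, with invariant factors (1,1,1,1).

∂_2: C_2 → C_1 acts by ∂[p,q,r] = [q,r] − [p,r] + [p,q]. For instance
  ∂cde = de − ce + cd,
  ∂bcd = cd − bd + bc.
The resulting 9×6 matrix has rank 5, and its Smith normal form has invariant factors (1,1,1,1,1).

Now H_k = ker ∂_k / im ∂_{k+1}, so:

  H_0: rank C_0 − rank ∂_1 = 5 − 4 = 1, and the invariant factors of ∂_1 are all 1, so H_0 = Z.
  H_1: rank ker ∂_1 − rank ∂_2 = (9 − 4) − 5 = 0, and the invariant factors of ∂_2 are all 1, so H_1 = 0.
  H_2: rank ker ∂_2 − rank ∂_3 = (6 − 5) − 0 = 1, and there is no ∂_3, so H_2 = Z.

As a check, the Euler characteristic is 5 − 9 + 6 = 2, which agrees with 1 − 0 + 1 = 2.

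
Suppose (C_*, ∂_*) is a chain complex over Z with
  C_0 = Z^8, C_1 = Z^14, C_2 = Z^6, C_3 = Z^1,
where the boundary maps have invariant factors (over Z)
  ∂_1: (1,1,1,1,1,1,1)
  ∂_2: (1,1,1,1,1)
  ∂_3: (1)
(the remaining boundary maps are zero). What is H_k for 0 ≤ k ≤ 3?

H_0: b_0 = 8 − 0 − 7 = 1; torsion from ∂_1 factors > 1: none. So H_0 ≅ Z.
H_1: b_1 = 14 − 7 − 5 = 2; torsion from ∂_2 factors > 1: none. So H_1 ≅ Z^2.
H_2: b_2 = 6 − 5 − 1 = 0; torsion from ∂_3 factors > 1: none. So H_2 ≅ 0.
H_3: b_3 = 1 − 1 − 0 = 0; torsion from ∂_4 factors > 1: none. So H_3 ≅ 0.

H_0 ≅ Z,  H_1 ≅ Z^2,  H_2 = 0,  H_3 = 0.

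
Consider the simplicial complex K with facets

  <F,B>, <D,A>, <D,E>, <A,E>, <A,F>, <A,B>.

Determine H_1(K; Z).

H_1 ≅ Z^2.

Take the total order A < B < D < E < F on the vertex set. Then K (dimension 1) consists of the simplices:

  0-simplices (5): A, B, D, E, F
  1-simplices (6): AB, AD, AE, AF, BF, DE

so the chain groups are C_0 ≅ Z^5, C_1 ≅ Z^6.

∂_1: C_1 → C_0 is given by ∂[p,q] = [q] − [p]. For instance
  ∂AD = D − A.
As a 5×6 matrix over Z this has rank 4, with invariant factors (1,1,1,1).

From H_k ≅ ker(∂_k) / im(∂_{k+1}) we obtain:

  H_1: rank ker ∂_1 − rank ∂_2 = (6 − 4) − 0 = 2, and there is no ∂_2, so H_1 ≅ Z^2.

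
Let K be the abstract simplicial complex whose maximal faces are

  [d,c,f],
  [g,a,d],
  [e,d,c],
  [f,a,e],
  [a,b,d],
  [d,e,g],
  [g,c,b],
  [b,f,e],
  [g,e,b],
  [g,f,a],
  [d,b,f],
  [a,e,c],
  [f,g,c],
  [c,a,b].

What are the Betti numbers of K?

b_0 = 1, b_1 = 2, b_2 = 1.

Order the vertices as a < b < c < d < e < f < g. Listing each simplex with vertices in this order, K has dimension 2 with simplices:

  0-simplices (7): a, b, c, d, e, f, g
  1-simplices (21): ab, ac, ad, ae, af, ag, bc, bd, be, bf, bg, cd, ce, cf, cg, de, df, dg, ef, eg, fg
  2-simplices (14): abc, abd, ace, adg, aef, afg, bcg, bdf, bef, beg, cde, cdf, cfg, deg

so the chain groups are C_0 ≅ Z^7, C_1 ≅ Z^21, C_2 ≅ Z^14.

Boundary ∂_1: C_1 → C_0 is given by ∂[p,q] = [q] − [p].
This gives a 7×21 integer matrix of rank 6; reducing to Smith normal form yields diagonal entries (1,1,1,1,1,1).

∂_2: C_2 → C_1 sends each 2-simplex [p,q,r] to [q,r] − [p,r] + [p,q]. For instance
  ∂abc = bc − ac + ab,
  ∂aef = ef − af + ae.
The resulting 21×14 matrix has rank 13, and its Smith normal form has invariant factors (1,1,1,1,1,1,1,1,1,1,1,1,1).

Computing H_k = (kernel of ∂_k) / (image of ∂_{k+1}):

  H_0: rank C_0 − rank ∂_1 = 7 − 6 = 1, and the invariant factors of ∂_1 are all 1, so H_0 = Z.
  H_1: rank ker ∂_1 − rank ∂_2 = (21 − 6) − 13 = 2, and the invariant factors of ∂_2 are all 1, so H_1 = Z^2.
  H_2: rank ker ∂_2 − rank ∂_3 = (14 − 13) − 0 = 1, and there is no ∂_3, so H_2 = Z.

As a check, the Euler characteristic is 7 − 21 + 14 = 0, which agrees with 1 − 2 + 1 = 0.

Hence the Betti numbers are b_0 = 1, b_1 = 2, b_2 = 1.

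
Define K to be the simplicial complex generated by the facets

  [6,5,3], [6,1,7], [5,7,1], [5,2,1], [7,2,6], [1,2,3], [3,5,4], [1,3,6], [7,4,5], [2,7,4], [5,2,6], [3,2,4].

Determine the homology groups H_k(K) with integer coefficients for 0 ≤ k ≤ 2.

H_0 ≅ Z,  H_1 ≅ Z/2,  H_2 = 0.

We work with the vertex ordering 1 < 2 < 3 < 4 < 5 < 6 < 7. The simplices of K, each written with vertices in increasing order, are:

  0-simplices (7): [1], [2], [3], [4], [5], [6], [7]
  1-simplices (18): [1,2], [1,3], [1,5], [1,6], [1,7], [2,3], [2,4], [2,5], [2,6], [2,7], [3,4], [3,5], [3,6], [4,5], [4,7], [5,6], [5,7], [6,7]
  2-simplices (12): [1,2,3], [1,2,5], [1,3,6], [1,5,7], [1,6,7], [2,3,4], [2,4,7], [2,5,6], [2,6,7], [3,4,5], [3,5,6], [4,5,7]

so the chain groups are C_0 ≅ Z^7, C_1 ≅ Z^18, C_2 ≅ Z^12.

∂_1: C_1 → C_0 sends each edge [p,q] (with p < q) to q − p. For instance
  ∂[6,7] = [7] − [6].
The 7×18 boundary matrix has rank 6 and Smith normal form diag(1,1,1,1,1,1).

Boundary ∂_2: C_2 → C_1 acts by ∂[p,q,r] = [q,r] − [p,r] + [p,q]. For instance
  ∂[3,5,6] = [5,6] − [3,6] + [3,5],
  ∂[1,6,7] = [6,7] − [1,7] + [1,6].
As a 18×12 matrix over Z this has rank 12, with invariant factors (1,1,1,1,1,1,1,1,1,1,1,2).

Computing H_k = (kernel of ∂_k) / (image of ∂_{k+1}):

  H_0: rank C_0 − rank ∂_1 = 7 − 6 = 1, and the invariant factors of ∂_1 are all 1, so H_0 ≅ Z.
  H_1: rank ker ∂_1 − rank ∂_2 = (18 − 6) − 12 = 0, and ∂_2 has invariant factor 2 > 1, so H_1 ≅ Z/2.
  H_2: rank ker ∂_2 − rank ∂_3 = (12 − 12) − 0 = 0, and there is no ∂_3, so H_2 ≅ 0.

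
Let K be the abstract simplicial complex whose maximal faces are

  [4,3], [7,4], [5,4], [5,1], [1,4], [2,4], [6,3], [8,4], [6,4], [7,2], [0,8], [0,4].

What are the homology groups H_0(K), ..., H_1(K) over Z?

Fix the vertex order 0 < 1 < 2 < 3 < 4 < 5 < 6 < 7 < 8 and write every simplex with vertices in increasing order. Then dim K = 1 and the simplices of K are:

  0-simplices (9): [0], [1], [2], [3], [4], [5], [6], [7], [8]
  1-simplices (12): [0,4], [0,8], [1,4], [1,5], [2,4], [2,7], [3,4], [3,6], [4,5], [4,6], [4,7], [4,8]

so the chain groups are C_0 ≅ Z^9, C_1 ≅ Z^12.

∂_1: C_1 → C_0 is given by ∂[p,q] = [q] − [p]. For instance
  ∂[3,4] = [4] − [3].
This gives a 9×12 integer matrix of rank 8; reducing to Smith normal form yields diagonal entries (1,1,1,1,1,1,1,1).

Now H_k = ker ∂_k / im ∂_{k+1}, so:

  H_0: rank C_0 − rank ∂_1 = 9 − 8 = 1, and the invariant factors of ∂_1 are all 1, so H_0 ≅ Z.
  H_1: rank ker ∂_1 − rank ∂_2 = (12 − 8) − 0 = 4, and there is no ∂_2, so H_1 ≅ Z^4.

As a check, the Euler characteristic is 9 − 12 = -3, which agrees with 1 − 4 = -3.

H_0 ≅ Z,  H_1 ≅ Z^4.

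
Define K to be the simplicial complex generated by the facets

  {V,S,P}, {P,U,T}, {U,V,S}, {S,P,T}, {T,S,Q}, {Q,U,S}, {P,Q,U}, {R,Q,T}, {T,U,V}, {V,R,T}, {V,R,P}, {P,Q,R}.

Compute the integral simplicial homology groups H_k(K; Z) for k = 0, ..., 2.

Order the vertices as P < Q < R < S < T < U < V. Listing each simplex with vertices in this order, K has dimension 2 with simplices:

  0-simplices (7): P, Q, R, S, T, U, V
  1-simplices (18): PQ, PR, PS, PT, PU, PV, QR, QS, QT, QU, RT, RV, ST, SU, SV, TU, TV, UV
  2-simplices (12): PQR, PQU, PRV, PST, PSV, PTU, QRT, QST, QSU, RTV, SUV, TUV

Hence C_0 ≅ Z^7, C_1 ≅ Z^18, C_2 ≅ Z^12.

∂_1: C_1 → C_0 is given by ∂[p,q] = [q] − [p]. For instance
  ∂QU = U − Q.
This gives a 7×18 integer matrix of rank 6; reducing to Smith normal form yields diagonal entries (1,1,1,1,1,1).

∂_2: C_2 → C_1 maps a triangle to the signed sum of its edges. For instance
  ∂QRT = RT − QT + QR,
  ∂TUV = UV − TV + TU.
The 18×12 boundary matrix has rank 12 and Smith normal form diag(1,1,1,1,1,1,1,1,1,1,1,2).

Now H_k = ker ∂_k / im ∂_{k+1}, so:

  H_0: rank C_0 − rank ∂_1 = 7 − 6 = 1, and the invariant factors of ∂_1 are all 1, so H_0 ≅ Z.
  H_1: rank ker ∂_1 − rank ∂_2 = (18 − 6) − 12 = 0, and ∂_2 has invariant factor 2 > 1, so H_1 ≅ Z_2.
  H_2: rank ker ∂_2 − rank ∂_3 = (12 − 12) − 0 = 0, and there is no ∂_3, so H_2 ≅ 0.

(K is a triangulation of the real projective plane RP^2.)

H_0 = Z,  H_1 = Z_2,  H_2 = 0.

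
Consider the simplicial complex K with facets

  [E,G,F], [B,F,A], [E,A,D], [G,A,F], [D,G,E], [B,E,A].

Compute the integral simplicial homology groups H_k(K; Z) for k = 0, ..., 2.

H_0 = Z,  H_1 = Z,  H_2 = 0.

Order the vertices as A < B < D < E < F < G. Listing each simplex with vertices in this order, K has dimension 2 with simplices:

  0-simplices (6): A, B, D, E, F, G
  1-simplices (12): AB, AD, AE, AF, AG, BE, BF, DE, DG, EF, EG, FG
  2-simplices (6): ABE, ABF, ADE, AFG, DEG, EFG

Hence C_0 ≅ Z^6, C_1 ≅ Z^12, C_2 ≅ Z^6.

Boundary ∂_1: C_1 → C_0 sends each edge [p,q] (with p < q) to q − p. For instance
  ∂AE = E − A.
As a 6×12 matrix over Z this has rank 5, with invariant factors (1,1,1,1,1).

∂_2: C_2 → C_1 maps a triangle to the signed sum of its edges. For instance
  ∂ABE = BE − AE + AB,
  ∂ABF = BF − AF + AB.
This gives a 12×6 integer matrix of rank 6; reducing to Smith normal form yields diagonal entries (1,1,1,1,1,1).

Reading off H_k = ker ∂_k / im ∂_{k+1}:

  H_0: rank C_0 − rank ∂_1 = 6 − 5 = 1, and the invariant factors of ∂_1 are all 1, so H_0 = Z.
  H_1: rank ker ∂_1 − rank ∂_2 = (12 − 5) − 6 = 1, and the invariant factors of ∂_2 are all 1, so H_1 = Z.
  H_2: rank ker ∂_2 − rank ∂_3 = (6 − 6) − 0 = 0, and there is no ∂_3, so H_2 = 0.

As a check, the Euler characteristic is 6 − 12 + 6 = 0, which agrees with 1 − 1 + 0 = 0.
(K is a triangulation of the cylinder S^1 x I.)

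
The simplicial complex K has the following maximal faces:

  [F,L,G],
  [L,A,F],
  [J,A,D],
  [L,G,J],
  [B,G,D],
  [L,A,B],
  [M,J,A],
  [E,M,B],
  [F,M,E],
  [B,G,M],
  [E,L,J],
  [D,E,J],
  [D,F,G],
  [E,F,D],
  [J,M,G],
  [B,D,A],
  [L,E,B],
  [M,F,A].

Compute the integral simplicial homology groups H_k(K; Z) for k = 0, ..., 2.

Order the vertices as A < B < D < E < F < G < J < L < M. Listing each simplex with vertices in this order, K has dimension 2 with simplices:

  0-simplices (9): A, B, D, E, F, G, J, L, M
  1-simplices (27): AB, AD, AF, AJ, AL, AM, BD, BE, BG, BL, BM, DE, DF, DG, DJ, EF, EJ, EL, EM, FG, FL, FM, GJ, GL, GM, JL, JM
  2-simplices (18): ABD, ABL, ADJ, AFL, AFM, AJM, BDG, BEL, BEM, BGM, DEF, DEJ, DFG, EFM, EJL, FGL, GJL, GJM

Hence C_0 ≅ Z^9, C_1 ≅ Z^27, C_2 ≅ Z^18.

Boundary ∂_1: C_1 → C_0 sends each edge [p,q] (with p < q) to q − p. For instance
  ∂AL = L − A.
As a 9×27 matrix over Z this has rank 8, with invariant factors (1,1,1,1,1,1,1,1).

∂_2: C_2 → C_1 sends each 2-simplex [p,q,r] to [q,r] − [p,r] + [p,q]. For instance
  ∂FGL = GL − FL + FG,
  ∂BDG = DG − BG + BD.
The resulting 27×18 matrix has rank 17, and its Smith normal form has invariant factors (1,1,1,1,1,1,1,1,1,1,1,1,1,1,1,1,1).

From H_k ≅ ker(∂_k) / im(∂_{k+1}) we obtain:

  H_0: rank C_0 − rank ∂_1 = 9 − 8 = 1, and the invariant factors of ∂_1 are all 1, so H_0 = Z.
  H_1: rank ker ∂_1 − rank ∂_2 = (27 − 8) − 17 = 2, and the invariant factors of ∂_2 are all 1, so H_1 = Z^2.
  H_2: rank ker ∂_2 − rank ∂_3 = (18 − 17) − 0 = 1, and there is no ∂_3, so H_2 = Z.

H_0 ≅ Z,  H_1 ≅ Z^2,  H_2 ≅ Z.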